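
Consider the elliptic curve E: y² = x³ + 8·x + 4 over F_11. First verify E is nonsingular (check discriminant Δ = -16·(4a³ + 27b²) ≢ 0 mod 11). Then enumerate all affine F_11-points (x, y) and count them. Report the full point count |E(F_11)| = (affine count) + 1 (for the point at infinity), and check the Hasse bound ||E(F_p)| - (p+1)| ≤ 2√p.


Affine points = {(0, 2), (0, 9), (3, 0), (4, 1), (4, 10), (5, 2), (5, 9), (6, 2), (6, 9)}; affine count = 9; |E(F_11)| = 10.

Discriminant check: Δ ∝ 4a³ + 27b² = 4·8³ + 27·4² = 4·512 + 27·16 ≡ 5 (mod 11). Nonzero ⇒ E is nonsingular.
For each x ∈ F_11, compute rhs = x³ + 8·x + 4 mod 11, then count y ∈ F_11 with y² ≡ rhs.
  x = 0: rhs = 4, matching y values: 2, 9 (2 points).
  x = 1: rhs = 2, matching y values: none (0 points).
  x = 2: rhs = 6, matching y values: none (0 points).
  x = 3: rhs = 0, matching y values: 0 (1 points).
  x = 4: rhs = 1, matching y values: 1, 10 (2 points).
  x = 5: rhs = 4, matching y values: 2, 9 (2 points).
  x = 6: rhs = 4, matching y values: 2, 9 (2 points).
  x = 7: rhs = 7, matching y values: none (0 points).
  x = 8: rhs = 8, matching y values: none (0 points).
  x = 9: rhs = 2, matching y values: none (0 points).
  x = 10: rhs = 6, matching y values: none (0 points).
Total affine count: 9.
Full point count |E(F_11)| = 9 + 1 = 10.
Hasse bound: |10 − (11+1)| = |-2| = 2 ≤ 2√11 ≈ 6.6332 ✓.


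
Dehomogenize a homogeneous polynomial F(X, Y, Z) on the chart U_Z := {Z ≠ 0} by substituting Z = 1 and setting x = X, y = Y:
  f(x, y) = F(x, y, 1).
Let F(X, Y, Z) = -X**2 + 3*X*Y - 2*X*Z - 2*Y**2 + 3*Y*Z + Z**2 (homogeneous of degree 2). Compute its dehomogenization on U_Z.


f(x, y) = -x**2 + 3*x*y - 2*x - 2*y**2 + 3*y + 1

On U_Z we set Z = 1. Each monomial c·X^i·Y^j·Z^k in F becomes c·x^i·y^j·1^k = c·x^i·y^j.
Substituting Z = 1: F(X, Y, 1) = -x**2 + 3*x*y - 2*x - 2*y**2 + 3*y + 1.
Note: deg(f) ≤ deg(F) = 2; strict inequality happens when F is divisible by Z (lost terms).


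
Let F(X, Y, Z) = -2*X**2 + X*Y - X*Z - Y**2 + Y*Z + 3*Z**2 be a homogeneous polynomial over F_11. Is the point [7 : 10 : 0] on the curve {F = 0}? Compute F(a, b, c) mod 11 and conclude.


F(7,10,0) ≡ 4 (mod 11); P is NOT on the curve.

Evaluate F(7, 10, 0) term-by-term (mod 11).
  -2*X**2 ↦ -2·49·1·1 = -98
  X*Y ↦ 1·7·10·1 = 70
  -X*Z ↦ -1·7·1·0 = 0
  -Y**2 ↦ -1·1·100·1 = -100
  Y*Z ↦ 1·1·10·0 = 0
  3*Z**2 ↦ 3·1·1·0 = 0
Sum: F(7, 10, 0) = (-98) + (70) + (0) + (-100) + (0) + (0) = -128.
Reducing mod 11: -128 ≡ 4 (mod 11).
Since F(a, b, c) ≡ 4 ≠ 0 (mod 11), P does NOT lie on the curve.


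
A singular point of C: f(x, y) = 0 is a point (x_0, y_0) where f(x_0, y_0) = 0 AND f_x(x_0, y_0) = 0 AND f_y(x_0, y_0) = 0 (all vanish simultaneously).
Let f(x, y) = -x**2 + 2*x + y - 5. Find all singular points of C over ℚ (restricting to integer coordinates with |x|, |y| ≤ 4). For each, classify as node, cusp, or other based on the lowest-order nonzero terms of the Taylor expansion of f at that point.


No singular points in the scanned grid; C is smooth there.

Compute partial derivatives:
  f_x = 2 - 2*x.
  f_y = 1.
f_y = 1 is a nonzero constant, so f_y never vanishes: no point (x, y) can satisfy f = f_x = f_y = 0. In particular no (x, y) ∈ {−4, ..., 4}² is singular; the curve is smooth.


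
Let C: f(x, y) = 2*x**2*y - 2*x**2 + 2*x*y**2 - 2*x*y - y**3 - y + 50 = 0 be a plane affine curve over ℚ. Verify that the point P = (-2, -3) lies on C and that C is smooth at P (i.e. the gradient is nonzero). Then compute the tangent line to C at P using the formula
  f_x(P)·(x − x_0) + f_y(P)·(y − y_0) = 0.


Tangent line at P: 56*x + 8*y + 136 = 0.

Step 1: f(-2, -3) = 0, so P lies on C.
Step 2: partial derivatives
  f_x(x, y) = 4*x*y - 4*x + 2*y**2 - 2*y, f_y(x, y) = 2*x**2 + 4*x*y - 2*x - 3*y**2 - 1.
  f_x(P) = 56, f_y(P) = 8 (gradient nonzero, so P is smooth).
Step 3: tangent line at P: 56·(x − -2) + 8·(y − -3) = 0.
Expanding: 56*x + 8*y + 136 = 0.


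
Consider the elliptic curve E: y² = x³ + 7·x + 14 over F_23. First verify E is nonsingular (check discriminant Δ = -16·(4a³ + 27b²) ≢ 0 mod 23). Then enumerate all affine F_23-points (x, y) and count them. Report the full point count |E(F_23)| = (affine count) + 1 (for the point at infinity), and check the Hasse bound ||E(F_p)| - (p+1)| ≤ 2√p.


Affine points = {(2, 6), (2, 17), (3, 4), (3, 19), (5, 6), (5, 17), (9, 1), (9, 22), (10, 7), (10, 16), (12, 3), (12, 20), (13, 5), (13, 18), (14, 2), (14, 21), (16, 6), (16, 17), (17, 3), (17, 20), (20, 9), (20, 14), (22, 11), (22, 12)}; affine count = 24; |E(F_23)| = 25.

Discriminant check: Δ ∝ 4a³ + 27b² = 4·7³ + 27·14² = 4·343 + 27·196 ≡ 17 (mod 23). Nonzero ⇒ E is nonsingular.
For each x ∈ F_23, compute rhs = x³ + 7·x + 14 mod 23, then count y ∈ F_23 with y² ≡ rhs.
  x = 0: rhs = 14, matching y values: none (0 points).
  x = 1: rhs = 22, matching y values: none (0 points).
  x = 2: rhs = 13, matching y values: 6, 17 (2 points).
  x = 3: rhs = 16, matching y values: 4, 19 (2 points).
  x = 4: rhs = 14, matching y values: none (0 points).
  x = 5: rhs = 13, matching y values: 6, 17 (2 points).
  x = 6: rhs = 19, matching y values: none (0 points).
  x = 7: rhs = 15, matching y values: none (0 points).
  x = 8: rhs = 7, matching y values: none (0 points).
  x = 9: rhs = 1, matching y values: 1, 22 (2 points).
  x = 10: rhs = 3, matching y values: 7, 16 (2 points).
  x = 11: rhs = 19, matching y values: none (0 points).
  x = 12: rhs = 9, matching y values: 3, 20 (2 points).
  x = 13: rhs = 2, matching y values: 5, 18 (2 points).
  x = 14: rhs = 4, matching y values: 2, 21 (2 points).
  x = 15: rhs = 21, matching y values: none (0 points).
  x = 16: rhs = 13, matching y values: 6, 17 (2 points).
  x = 17: rhs = 9, matching y values: 3, 20 (2 points).
  x = 18: rhs = 15, matching y values: none (0 points).
  x = 19: rhs = 14, matching y values: none (0 points).
  x = 20: rhs = 12, matching y values: 9, 14 (2 points).
  x = 21: rhs = 15, matching y values: none (0 points).
  x = 22: rhs = 6, matching y values: 11, 12 (2 points).
Total affine count: 24.
Full point count |E(F_23)| = 24 + 1 = 25.
Hasse bound: |25 − (23+1)| = |1| = 1 ≤ 2√23 ≈ 9.5917 ✓.


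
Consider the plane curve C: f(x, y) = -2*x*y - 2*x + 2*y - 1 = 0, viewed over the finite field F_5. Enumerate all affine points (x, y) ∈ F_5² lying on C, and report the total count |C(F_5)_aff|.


Affine F_5-points: {(0, 3), (2, 0), (3, 2), (4, 1)}; count = 4.

For each of the 25 pairs (x, y) ∈ F_5², evaluate f(x, y) mod 5. Record the zeros.
  x = 0: [0↦4, 1↦1, 2↦3, 3↦0, 4↦2]  zeros at y ∈ {3}
  x = 1: [0↦2, 1↦2, 2↦2, 3↦2, 4↦2]  zeros at y ∈ ∅
  x = 2: [0↦0, 1↦3, 2↦1, 3↦4, 4↦2]  zeros at y ∈ {0}
  x = 3: [0↦3, 1↦4, 2↦0, 3↦1, 4↦2]  zeros at y ∈ {2}
  x = 4: [0↦1, 1↦0, 2↦4, 3↦3, 4↦2]  zeros at y ∈ {1}
Collecting zeros: affine points = {(0, 3), (2, 0), (3, 2), (4, 1)}.
Total count |C(F_5)_aff| = 4.


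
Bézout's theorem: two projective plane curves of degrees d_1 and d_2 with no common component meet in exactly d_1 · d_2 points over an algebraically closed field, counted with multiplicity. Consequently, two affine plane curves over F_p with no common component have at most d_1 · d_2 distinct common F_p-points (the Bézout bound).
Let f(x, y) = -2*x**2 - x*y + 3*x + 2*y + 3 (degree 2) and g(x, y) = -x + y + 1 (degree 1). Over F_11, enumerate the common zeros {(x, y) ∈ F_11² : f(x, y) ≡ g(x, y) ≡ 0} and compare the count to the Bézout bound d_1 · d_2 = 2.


Common zeros: {(5, 4), (8, 7)}; count = 2; Bézout bound = 2.

deg(f) = 2, deg(g) = 1, so Bézout bound = 2.
Scan x ∈ F_11. For each x, list the y ∈ F_11 with f(x, y) ≡ 0 and those with g(x, y) ≡ 0 (mod 11); the common zeros in that column are the intersection.
  x = 0: f ≡ 0 at y ∈ {4}; g ≡ 0 at y ∈ {10}; common: ∅.
  x = 1: f ≡ 0 at y ∈ {7}; g ≡ 0 at y ∈ {0}; common: ∅.
  x = 2: f ≡ 0 at y ∈ ∅; g ≡ 0 at y ∈ {1}; common: ∅.
  x = 3: f ≡ 0 at y ∈ {5}; g ≡ 0 at y ∈ {2}; common: ∅.
  x = 4: f ≡ 0 at y ∈ {8}; g ≡ 0 at y ∈ {3}; common: ∅.
  x = 5: f ≡ 0 at y ∈ {4}; g ≡ 0 at y ∈ {4}; common: {4}.
  x = 6: f ≡ 0 at y ∈ {1}; g ≡ 0 at y ∈ {5}; common: ∅.
  x = 7: f ≡ 0 at y ∈ {5}; g ≡ 0 at y ∈ {6}; common: ∅.
  x = 8: f ≡ 0 at y ∈ {7}; g ≡ 0 at y ∈ {7}; common: {7}.
  x = 9: f ≡ 0 at y ∈ {0}; g ≡ 0 at y ∈ {8}; common: ∅.
  x = 10: f ≡ 0 at y ∈ {8}; g ≡ 0 at y ∈ {9}; common: ∅.
Collecting: common zeros = {(5, 4), (8, 7)}, so the count is 2.
Comparison with the Bézout bound: 2 ≤ 2 = deg(f)·deg(g), as expected for curves with no common component (the bound is attained).


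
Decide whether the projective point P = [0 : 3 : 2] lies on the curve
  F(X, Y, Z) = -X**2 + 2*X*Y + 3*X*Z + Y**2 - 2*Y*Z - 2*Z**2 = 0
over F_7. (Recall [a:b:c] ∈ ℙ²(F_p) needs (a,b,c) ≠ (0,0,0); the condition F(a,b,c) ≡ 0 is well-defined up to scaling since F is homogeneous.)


F(0,3,2) ≡ 3 (mod 7); P is NOT on the curve.

Evaluate F(0, 3, 2) term-by-term (mod 7).
  -X**2 ↦ -1·0·1·1 = 0
  2*X*Y ↦ 2·0·3·1 = 0
  3*X*Z ↦ 3·0·1·2 = 0
  Y**2 ↦ 1·1·9·1 = 9
  -2*Y*Z ↦ -2·1·3·2 = -12
  -2*Z**2 ↦ -2·1·1·4 = -8
Sum: F(0, 3, 2) = (0) + (0) + (0) + (9) + (-12) + (-8) = -11.
Reducing mod 7: -11 ≡ 3 (mod 7).
Since F(a, b, c) ≡ 3 ≠ 0 (mod 7), P does NOT lie on the curve.


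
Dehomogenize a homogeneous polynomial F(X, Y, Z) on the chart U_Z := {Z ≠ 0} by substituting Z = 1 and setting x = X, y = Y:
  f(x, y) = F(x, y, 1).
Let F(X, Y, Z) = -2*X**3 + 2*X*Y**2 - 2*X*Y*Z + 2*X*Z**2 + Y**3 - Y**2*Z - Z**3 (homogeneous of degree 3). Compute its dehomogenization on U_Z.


f(x, y) = -2*x**3 + 2*x*y**2 - 2*x*y + 2*x + y**3 - y**2 - 1

On U_Z we set Z = 1. Each monomial c·X^i·Y^j·Z^k in F becomes c·x^i·y^j·1^k = c·x^i·y^j.
Substituting Z = 1: F(X, Y, 1) = -2*x**3 + 2*x*y**2 - 2*x*y + 2*x + y**3 - y**2 - 1.
Note: deg(f) ≤ deg(F) = 3; strict inequality happens when F is divisible by Z (lost terms).


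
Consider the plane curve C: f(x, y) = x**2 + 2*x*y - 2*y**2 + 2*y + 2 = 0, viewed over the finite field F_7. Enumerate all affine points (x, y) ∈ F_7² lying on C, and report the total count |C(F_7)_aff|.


Affine F_7-points: {(2, 5)}; count = 1.

For each of the 49 pairs (x, y) ∈ F_7², evaluate f(x, y) mod 7. Record the zeros.
  x = 0: [0↦2, 1↦2, 2↦5, 3↦4, 4↦6, 5↦4, 6↦5]  zeros at y ∈ ∅
  x = 1: [0↦3, 1↦5, 2↦3, 3↦4, 4↦1, 5↦1, 6↦4]  zeros at y ∈ ∅
  x = 2: [0↦6, 1↦3, 2↦3, 3↦6, 4↦5, 5↦0, 6↦5]  zeros at y ∈ {5}
  x = 3: [0↦4, 1↦3, 2↦5, 3↦3, 4↦4, 5↦1, 6↦1]  zeros at y ∈ ∅
  x = 4: [0↦4, 1↦5, 2↦2, 3↦2, 4↦5, 5↦4, 6↦6]  zeros at y ∈ ∅
  x = 5: [0↦6, 1↦2, 2↦1, 3↦3, 4↦1, 5↦2, 6↦6]  zeros at y ∈ ∅
  x = 6: [0↦3, 1↦1, 2↦2, 3↦6, 4↦6, 5↦2, 6↦1]  zeros at y ∈ ∅
Collecting zeros: affine points = {(2, 5)}.
Total count |C(F_7)_aff| = 1.


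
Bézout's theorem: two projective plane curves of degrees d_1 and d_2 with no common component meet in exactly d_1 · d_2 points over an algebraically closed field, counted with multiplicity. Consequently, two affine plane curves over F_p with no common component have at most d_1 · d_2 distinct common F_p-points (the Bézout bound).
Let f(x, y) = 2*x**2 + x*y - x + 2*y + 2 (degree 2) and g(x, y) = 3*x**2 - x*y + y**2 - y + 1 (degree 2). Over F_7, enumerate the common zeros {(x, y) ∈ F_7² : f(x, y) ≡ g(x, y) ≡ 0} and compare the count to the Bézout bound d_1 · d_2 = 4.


Common zeros: {(1, 6)}; count = 1; Bézout bound = 4.

deg(f) = 2, deg(g) = 2, so Bézout bound = 4.
Scan x ∈ F_7. For each x, list the y ∈ F_7 with f(x, y) ≡ 0 and those with g(x, y) ≡ 0 (mod 7); the common zeros in that column are the intersection.
  x = 0: f ≡ 0 at y ∈ {6}; g ≡ 0 at y ∈ {3, 5}; common: ∅.
  x = 1: f ≡ 0 at y ∈ {6}; g ≡ 0 at y ∈ {3, 6}; common: {6}.
  x = 2: f ≡ 0 at y ∈ {5}; g ≡ 0 at y ∈ ∅; common: ∅.
  x = 3: f ≡ 0 at y ∈ {5}; g ≡ 0 at y ∈ {0, 4}; common: ∅.
  x = 4: f ≡ 0 at y ∈ {2}; g ≡ 0 at y ∈ {0, 5}; common: ∅.
  x = 5: f ≡ 0 at y ∈ ∅; g ≡ 0 at y ∈ ∅; common: ∅.
  x = 6: f ≡ 0 at y ∈ {2}; g ≡ 0 at y ∈ ∅; common: ∅.
Collecting: common zeros = {(1, 6)}, so the count is 1.
Comparison with the Bézout bound: 1 ≤ 4 = deg(f)·deg(g), as expected for curves with no common component (the affine F_7-count falls short of the bound because intersections may lie at infinity, over extension fields, or carry multiplicity).


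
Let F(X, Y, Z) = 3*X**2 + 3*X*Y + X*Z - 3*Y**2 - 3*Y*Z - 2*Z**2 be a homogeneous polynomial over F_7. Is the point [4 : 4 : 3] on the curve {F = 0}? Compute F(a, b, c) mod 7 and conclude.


F(4,4,3) ≡ 6 (mod 7); P is NOT on the curve.

Evaluate F(4, 4, 3) term-by-term (mod 7).
  3*X**2 ↦ 3·16·1·1 = 48
  3*X*Y ↦ 3·4·4·1 = 48
  X*Z ↦ 1·4·1·3 = 12
  -3*Y**2 ↦ -3·1·16·1 = -48
  -3*Y*Z ↦ -3·1·4·3 = -36
  -2*Z**2 ↦ -2·1·1·9 = -18
Sum: F(4, 4, 3) = (48) + (48) + (12) + (-48) + (-36) + (-18) = 6.
Reducing mod 7: 6 ≡ 6 (mod 7).
Since F(a, b, c) ≡ 6 ≠ 0 (mod 7), P does NOT lie on the curve.


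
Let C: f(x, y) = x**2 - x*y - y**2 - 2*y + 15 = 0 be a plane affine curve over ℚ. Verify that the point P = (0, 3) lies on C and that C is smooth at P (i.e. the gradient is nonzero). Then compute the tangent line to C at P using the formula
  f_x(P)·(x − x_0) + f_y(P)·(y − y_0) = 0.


Tangent line at P: -3*x - 8*y + 24 = 0.

Step 1: f(0, 3) = 0, so P lies on C.
Step 2: partial derivatives
  f_x(x, y) = 2*x - y, f_y(x, y) = -x - 2*y - 2.
  f_x(P) = -3, f_y(P) = -8 (gradient nonzero, so P is smooth).
Step 3: tangent line at P: -3·(x − 0) + -8·(y − 3) = 0.
Expanding: -3*x - 8*y + 24 = 0.


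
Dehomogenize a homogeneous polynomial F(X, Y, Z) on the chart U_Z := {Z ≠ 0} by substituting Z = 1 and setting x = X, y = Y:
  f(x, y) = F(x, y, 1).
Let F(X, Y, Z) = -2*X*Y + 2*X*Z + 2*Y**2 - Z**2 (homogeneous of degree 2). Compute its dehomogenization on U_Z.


f(x, y) = -2*x*y + 2*x + 2*y**2 - 1

On U_Z we set Z = 1. Each monomial c·X^i·Y^j·Z^k in F becomes c·x^i·y^j·1^k = c·x^i·y^j.
Substituting Z = 1: F(X, Y, 1) = -2*x*y + 2*x + 2*y**2 - 1.
Note: deg(f) ≤ deg(F) = 2; strict inequality happens when F is divisible by Z (lost terms).


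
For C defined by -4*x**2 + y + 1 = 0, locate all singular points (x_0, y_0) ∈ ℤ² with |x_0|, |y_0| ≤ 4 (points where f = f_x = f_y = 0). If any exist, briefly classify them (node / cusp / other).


No singular points in the scanned grid; C is smooth there.

Compute partial derivatives:
  f_x = -8*x.
  f_y = 1.
f_y = 1 is a nonzero constant, so f_y never vanishes: no point (x, y) can satisfy f = f_x = f_y = 0. In particular no (x, y) ∈ {−4, ..., 4}² is singular; the curve is smooth.


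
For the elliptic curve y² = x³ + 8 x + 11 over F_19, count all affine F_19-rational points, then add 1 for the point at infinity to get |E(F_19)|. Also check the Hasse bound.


Affine points = {(0, 7), (0, 12), (1, 1), (1, 18), (2, 4), (2, 15), (3, 9), (3, 10), (5, 9), (5, 10), (6, 3), (6, 16), (7, 7), (7, 12), (8, 6), (8, 13), (11, 9), (11, 10), (12, 7), (12, 12), (14, 6), (14, 13), (16, 6), (16, 13), (17, 5), (17, 14)}; affine count = 26; |E(F_19)| = 27.

Discriminant check: Δ ∝ 4a³ + 27b² = 4·8³ + 27·11² = 4·512 + 27·121 ≡ 14 (mod 19). Nonzero ⇒ E is nonsingular.
For each x ∈ F_19, compute rhs = x³ + 8·x + 11 mod 19, then count y ∈ F_19 with y² ≡ rhs.
  x = 0: rhs = 11, matching y values: 7, 12 (2 points).
  x = 1: rhs = 1, matching y values: 1, 18 (2 points).
  x = 2: rhs = 16, matching y values: 4, 15 (2 points).
  x = 3: rhs = 5, matching y values: 9, 10 (2 points).
  x = 4: rhs = 12, matching y values: none (0 points).
  x = 5: rhs = 5, matching y values: 9, 10 (2 points).
  x = 6: rhs = 9, matching y values: 3, 16 (2 points).
  x = 7: rhs = 11, matching y values: 7, 12 (2 points).
  x = 8: rhs = 17, matching y values: 6, 13 (2 points).
  x = 9: rhs = 14, matching y values: none (0 points).
  x = 10: rhs = 8, matching y values: none (0 points).
  x = 11: rhs = 5, matching y values: 9, 10 (2 points).
  x = 12: rhs = 11, matching y values: 7, 12 (2 points).
  x = 13: rhs = 13, matching y values: none (0 points).
  x = 14: rhs = 17, matching y values: 6, 13 (2 points).
  x = 15: rhs = 10, matching y values: none (0 points).
  x = 16: rhs = 17, matching y values: 6, 13 (2 points).
  x = 17: rhs = 6, matching y values: 5, 14 (2 points).
  x = 18: rhs = 2, matching y values: none (0 points).
Total affine count: 26.
Full point count |E(F_19)| = 26 + 1 = 27.
Hasse bound: |27 − (19+1)| = |7| = 7 ≤ 2√19 ≈ 8.7178 ✓.


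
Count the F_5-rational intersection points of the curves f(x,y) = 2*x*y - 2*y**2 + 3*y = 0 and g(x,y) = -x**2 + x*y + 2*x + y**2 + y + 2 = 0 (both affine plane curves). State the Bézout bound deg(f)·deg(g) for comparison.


Common zeros: ∅; count = 0; Bézout bound = 4.

deg(f) = 2, deg(g) = 2, so Bézout bound = 4.
Scan x ∈ F_5. For each x, list the y ∈ F_5 with f(x, y) ≡ 0 and those with g(x, y) ≡ 0 (mod 5); the common zeros in that column are the intersection.
  x = 0: f ≡ 0 at y ∈ {0, 4}; g ≡ 0 at y ∈ ∅; common: ∅.
  x = 1: f ≡ 0 at y ∈ {0}; g ≡ 0 at y ∈ ∅; common: ∅.
  x = 2: f ≡ 0 at y ∈ {0, 1}; g ≡ 0 at y ∈ {3, 4}; common: ∅.
  x = 3: f ≡ 0 at y ∈ {0, 2}; g ≡ 0 at y ∈ {3}; common: ∅.
  x = 4: f ≡ 0 at y ∈ {0, 3}; g ≡ 0 at y ∈ {1, 4}; common: ∅.
Collecting: common zeros = ∅, so the count is 0.
Comparison with the Bézout bound: 0 ≤ 4 = deg(f)·deg(g), as expected for curves with no common component (the affine F_5-count falls short of the bound because intersections may lie at infinity, over extension fields, or carry multiplicity).


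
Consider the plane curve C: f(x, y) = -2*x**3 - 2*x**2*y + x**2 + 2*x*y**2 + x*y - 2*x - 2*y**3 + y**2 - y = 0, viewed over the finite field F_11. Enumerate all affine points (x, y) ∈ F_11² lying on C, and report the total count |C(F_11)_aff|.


Affine F_11-points: {(0, 0), (0, 8), (0, 9), (1, 2), (2, 5), (2, 7), (3, 7), (4, 4), (5, 5), (5, 7), (5, 10), (6, 2), (8, 2), (8, 10)}; count = 14.

For each of the 121 pairs (x, y) ∈ F_11², evaluate f(x, y) mod 11. Record the zeros.
  x = 0: [0↦0, 1↦9, 2↦8, 3↦7, 4↦5, 5↦1, 6↦5, 7↦5, 8↦0, 9↦0, 10↦4]  zeros at y ∈ {0, 8, 9}
  x = 1: [0↦8, 1↦7, 2↦0, 3↦8, 4↦8, 5↦10, 6↦2, 7↦5, 8↦7, 9↦7, 10↦4]  zeros at y ∈ {2}
  x = 2: [0↦6, 1↦2, 2↦7, 3↦9, 4↦7, 5↦0, 6↦9, 7↦0, 8↦5, 9↦1, 10↦9]  zeros at y ∈ {5, 7}
  x = 3: [0↦4, 1↦4, 2↦6, 3↦9, 4↦1, 5↦3, 6↦3, 7↦0, 8↦4, 9↦3, 10↦7]  zeros at y ∈ {7}
  x = 4: [0↦1, 1↦1, 2↦7, 3↦7, 4↦0, 5↦7, 6↦5, 7↦4, 8↦3, 9↦1, 10↦8]  zeros at y ∈ {4}
  x = 5: [0↦7, 1↦3, 2↦9, 3↦2, 4↦3, 5↦0, 6↦3, 7↦0, 8↦1, 9↦5, 10↦0]  zeros at y ∈ {5, 7, 10}
  x = 6: [0↦10, 1↦9, 2↦0, 3↦4, 4↦9, 5↦3, 6↦7, 7↦9, 8↦8, 9↦3, 10↦4]  zeros at y ∈ {2}
  x = 7: [0↦9, 1↦7, 2↦1, 3↦1, 4↦6, 5↦4, 6↦5, 7↦8, 8↦1, 9↦5, 10↦8]  zeros at y ∈ ∅
  x = 8: [0↦3, 1↦7, 2↦0, 3↦3, 4↦4, 5↦2, 6↦7, 7↦7, 8↦1, 9↦10, 10↦0]  zeros at y ∈ {2, 10}
  x = 9: [0↦2, 1↦8, 2↦7, 3↦9, 4↦2, 5↦7, 6↦1, 7↦5, 8↦7, 9↦6, 10↦1]  zeros at y ∈ ∅
  x = 10: [0↦5, 1↦9, 2↦10, 3↦7, 4↦10, 5↦7, 6↦8, 7↦1, 8↦7, 9↦3, 10↦10]  zeros at y ∈ ∅
Collecting zeros: affine points = {(0, 0), (0, 8), (0, 9), (1, 2), (2, 5), (2, 7), (3, 7), (4, 4), (5, 5), (5, 7), (5, 10), (6, 2), (8, 2), (8, 10)}.
Total count |C(F_11)_aff| = 14.


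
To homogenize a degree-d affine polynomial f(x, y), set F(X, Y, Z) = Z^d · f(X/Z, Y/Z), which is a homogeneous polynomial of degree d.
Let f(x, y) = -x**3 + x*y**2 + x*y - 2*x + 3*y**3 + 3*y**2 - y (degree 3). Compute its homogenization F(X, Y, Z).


F(X, Y, Z) = -X**3 + X*Y**2 + X*Y*Z - 2*X*Z**2 + 3*Y**3 + 3*Y**2*Z - Y*Z**2

deg(f) = 3.
Substitute x = X/Z, y = Y/Z into f, then multiply by Z^3.
  monomial -1·x^3·y^0 ↦ -1·X^3·Y^0·Z^0.
  monomial 1·x^1·y^2 ↦ 1·X^1·Y^2·Z^0.
  monomial 1·x^1·y^1 ↦ 1·X^1·Y^1·Z^1.
  monomial -2·x^1·y^0 ↦ -2·X^1·Y^0·Z^2.
  monomial 3·x^0·y^3 ↦ 3·X^0·Y^3·Z^0.
  monomial 3·x^0·y^2 ↦ 3·X^0·Y^2·Z^1.
  monomial -1·x^0·y^1 ↦ -1·X^0·Y^1·Z^2.
Collecting: F(X, Y, Z) = -X**3 + X*Y**2 + X*Y*Z - 2*X*Z**2 + 3*Y**3 + 3*Y**2*Z - Y*Z**2.


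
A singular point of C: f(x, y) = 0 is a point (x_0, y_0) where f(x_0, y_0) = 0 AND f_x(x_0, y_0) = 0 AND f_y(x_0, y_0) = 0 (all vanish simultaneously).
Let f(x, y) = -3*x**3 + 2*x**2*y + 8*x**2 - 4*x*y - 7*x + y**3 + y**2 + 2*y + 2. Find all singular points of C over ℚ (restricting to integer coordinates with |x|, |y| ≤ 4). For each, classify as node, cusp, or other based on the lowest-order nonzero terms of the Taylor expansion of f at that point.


Singular points: {(1, 0)}; classification: node.

Compute partial derivatives:
  f_x = -9*x**2 + 4*x*y + 16*x - 4*y - 7.
  f_y = 2*x**2 - 4*x + 3*y**2 + 2*y + 2.
Scan x_0 ∈ {−4, ..., 4}. For each x_0, f_y(x_0, y) is a polynomial in y; find its integer roots y ∈ {−4, ..., 4}, then test f_x and f at those candidates.
  x = -4: f_y(-4, y) = 3*y**2 + 2*y + 50; no integer root y with |y| ≤ 4.
  x = -3: f_y(-3, y) = 3*y**2 + 2*y + 32; no integer root y with |y| ≤ 4.
  x = -2: f_y(-2, y) = 3*y**2 + 2*y + 18; no integer root y with |y| ≤ 4.
  x = -1: f_y(-1, y) = 3*y**2 + 2*y + 8; no integer root y with |y| ≤ 4.
  x = 0: f_y(0, y) = 3*y**2 + 2*y + 2; no integer root y with |y| ≤ 4.
  x = 1: f_y(1, y) = 3*y**2 + 2*y; vanishes at y ∈ {0}. (1, 0): f_x = 0, f = 0 — SINGULAR.
  x = 2: f_y(2, y) = 3*y**2 + 2*y + 2; no integer root y with |y| ≤ 4.
  x = 3: f_y(3, y) = 3*y**2 + 2*y + 8; no integer root y with |y| ≤ 4.
  x = 4: f_y(4, y) = 3*y**2 + 2*y + 18; no integer root y with |y| ≤ 4.
Only singular point on the grid: (1, 0).
Classify: substitute x = 1 + u, y = 0 + v and expand: f = -3*u**3 + 2*u**2*v - u**2 + v**3 + v**2.
No constant or linear terms (consistent with a singular point). Quadratic part: -u**2 + v**2. Cubic part: -3*u**3 + 2*u**2*v + v**3.
The quadratic part v**2 - u**2 = (v − u)(v + u) splits into two distinct linear factors, so there are two distinct tangent lines y − 0 = ±(x − 1) — this is a node (ordinary double point).
Classification: node.


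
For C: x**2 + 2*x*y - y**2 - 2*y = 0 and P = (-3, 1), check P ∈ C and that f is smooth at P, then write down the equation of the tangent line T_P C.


Tangent line at P: -4*x - 10*y - 2 = 0.

Step 1: f(-3, 1) = 0, so P lies on C.
Step 2: partial derivatives
  f_x(x, y) = 2*x + 2*y, f_y(x, y) = 2*x - 2*y - 2.
  f_x(P) = -4, f_y(P) = -10 (gradient nonzero, so P is smooth).
Step 3: tangent line at P: -4·(x − -3) + -10·(y − 1) = 0.
Expanding: -4*x - 10*y - 2 = 0.


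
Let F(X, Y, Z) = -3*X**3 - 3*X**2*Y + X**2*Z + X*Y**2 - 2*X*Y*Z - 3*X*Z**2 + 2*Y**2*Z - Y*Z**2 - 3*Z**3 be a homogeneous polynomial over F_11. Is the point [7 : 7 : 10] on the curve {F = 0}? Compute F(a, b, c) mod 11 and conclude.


F(7,7,10) ≡ 4 (mod 11); P is NOT on the curve.

Evaluate F(7, 7, 10) term-by-term (mod 11).
  -3*X**3 ↦ -3·343·1·1 = -1029
  -3*X**2*Y ↦ -3·49·7·1 = -1029
  X**2*Z ↦ 1·49·1·10 = 490
  X*Y**2 ↦ 1·7·49·1 = 343
  -2*X*Y*Z ↦ -2·7·7·10 = -980
  -3*X*Z**2 ↦ -3·7·1·100 = -2100
  2*Y**2*Z ↦ 2·1·49·10 = 980
  -Y*Z**2 ↦ -1·1·7·100 = -700
  -3*Z**3 ↦ -3·1·1·1000 = -3000
Sum: F(7, 7, 10) = (-1029) + (-1029) + (490) + (343) + (-980) + (-2100) + (980) + (-700) + (-3000) = -7025.
Reducing mod 11: -7025 ≡ 4 (mod 11).
Since F(a, b, c) ≡ 4 ≠ 0 (mod 11), P does NOT lie on the curve.


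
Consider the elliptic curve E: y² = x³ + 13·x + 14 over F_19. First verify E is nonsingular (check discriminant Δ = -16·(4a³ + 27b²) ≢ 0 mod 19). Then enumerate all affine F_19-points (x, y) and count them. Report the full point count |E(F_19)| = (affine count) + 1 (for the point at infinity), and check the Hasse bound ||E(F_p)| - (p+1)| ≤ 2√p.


Affine points = {(1, 3), (1, 16), (3, 2), (3, 17), (4, 4), (4, 15), (6, 2), (6, 17), (7, 7), (7, 12), (9, 9), (9, 10), (10, 2), (10, 17), (11, 5), (11, 14), (12, 6), (12, 13), (13, 9), (13, 10), (16, 9), (16, 10), (18, 0)}; affine count = 23; |E(F_19)| = 24.

Discriminant check: Δ ∝ 4a³ + 27b² = 4·13³ + 27·14² = 4·2197 + 27·196 ≡ 1 (mod 19). Nonzero ⇒ E is nonsingular.
For each x ∈ F_19, compute rhs = x³ + 13·x + 14 mod 19, then count y ∈ F_19 with y² ≡ rhs.
  x = 0: rhs = 14, matching y values: none (0 points).
  x = 1: rhs = 9, matching y values: 3, 16 (2 points).
  x = 2: rhs = 10, matching y values: none (0 points).
  x = 3: rhs = 4, matching y values: 2, 17 (2 points).
  x = 4: rhs = 16, matching y values: 4, 15 (2 points).
  x = 5: rhs = 14, matching y values: none (0 points).
  x = 6: rhs = 4, matching y values: 2, 17 (2 points).
  x = 7: rhs = 11, matching y values: 7, 12 (2 points).
  x = 8: rhs = 3, matching y values: none (0 points).
  x = 9: rhs = 5, matching y values: 9, 10 (2 points).
  x = 10: rhs = 4, matching y values: 2, 17 (2 points).
  x = 11: rhs = 6, matching y values: 5, 14 (2 points).
  x = 12: rhs = 17, matching y values: 6, 13 (2 points).
  x = 13: rhs = 5, matching y values: 9, 10 (2 points).
  x = 14: rhs = 14, matching y values: none (0 points).
  x = 15: rhs = 12, matching y values: none (0 points).
  x = 16: rhs = 5, matching y values: 9, 10 (2 points).
  x = 17: rhs = 18, matching y values: none (0 points).
  x = 18: rhs = 0, matching y values: 0 (1 points).
Total affine count: 23.
Full point count |E(F_19)| = 23 + 1 = 24.
Hasse bound: |24 − (19+1)| = |4| = 4 ≤ 2√19 ≈ 8.7178 ✓.


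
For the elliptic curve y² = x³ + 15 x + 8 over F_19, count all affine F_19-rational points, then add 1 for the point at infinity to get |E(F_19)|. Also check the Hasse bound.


Affine points = {(1, 9), (1, 10), (3, 2), (3, 17), (7, 0), (9, 6), (9, 13), (12, 4), (12, 15), (13, 5), (13, 14), (14, 6), (14, 13), (15, 6), (15, 13), (18, 7), (18, 12)}; affine count = 17; |E(F_19)| = 18.

Discriminant check: Δ ∝ 4a³ + 27b² = 4·15³ + 27·8² = 4·3375 + 27·64 ≡ 9 (mod 19). Nonzero ⇒ E is nonsingular.
For each x ∈ F_19, compute rhs = x³ + 15·x + 8 mod 19, then count y ∈ F_19 with y² ≡ rhs.
  x = 0: rhs = 8, matching y values: none (0 points).
  x = 1: rhs = 5, matching y values: 9, 10 (2 points).
  x = 2: rhs = 8, matching y values: none (0 points).
  x = 3: rhs = 4, matching y values: 2, 17 (2 points).
  x = 4: rhs = 18, matching y values: none (0 points).
  x = 5: rhs = 18, matching y values: none (0 points).
  x = 6: rhs = 10, matching y values: none (0 points).
  x = 7: rhs = 0, matching y values: 0 (1 points).
  x = 8: rhs = 13, matching y values: none (0 points).
  x = 9: rhs = 17, matching y values: 6, 13 (2 points).
  x = 10: rhs = 18, matching y values: none (0 points).
  x = 11: rhs = 3, matching y values: none (0 points).
  x = 12: rhs = 16, matching y values: 4, 15 (2 points).
  x = 13: rhs = 6, matching y values: 5, 14 (2 points).
  x = 14: rhs = 17, matching y values: 6, 13 (2 points).
  x = 15: rhs = 17, matching y values: 6, 13 (2 points).
  x = 16: rhs = 12, matching y values: none (0 points).
  x = 17: rhs = 8, matching y values: none (0 points).
  x = 18: rhs = 11, matching y values: 7, 12 (2 points).
Total affine count: 17.
Full point count |E(F_19)| = 17 + 1 = 18.
Hasse bound: |18 − (19+1)| = |-2| = 2 ≤ 2√19 ≈ 8.7178 ✓.


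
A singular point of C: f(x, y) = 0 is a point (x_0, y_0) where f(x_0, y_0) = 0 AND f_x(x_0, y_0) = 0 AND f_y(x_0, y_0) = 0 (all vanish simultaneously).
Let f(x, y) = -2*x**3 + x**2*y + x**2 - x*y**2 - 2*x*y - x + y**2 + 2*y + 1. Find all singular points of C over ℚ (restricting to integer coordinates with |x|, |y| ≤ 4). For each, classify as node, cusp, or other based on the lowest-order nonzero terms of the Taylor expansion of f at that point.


Singular points: {(0, -1)}; classification: cusp.

Compute partial derivatives:
  f_x = -6*x**2 + 2*x*y + 2*x - y**2 - 2*y - 1.
  f_y = x**2 - 2*x*y - 2*x + 2*y + 2.
Scan x_0 ∈ {−4, ..., 4}. For each x_0, f_y(x_0, y) is a polynomial in y; find its integer roots y ∈ {−4, ..., 4}, then test f_x and f at those candidates.
  x = -4: f_y(-4, y) = 10*y + 26; no integer root y with |y| ≤ 4.
  x = -3: f_y(-3, y) = 8*y + 17; no integer root y with |y| ≤ 4.
  x = -2: f_y(-2, y) = 6*y + 10; no integer root y with |y| ≤ 4.
  x = -1: f_y(-1, y) = 4*y + 5; no integer root y with |y| ≤ 4.
  x = 0: f_y(0, y) = 2*y + 2; vanishes at y ∈ {-1}. (0, -1): f_x = 0, f = 0 — SINGULAR.
  x = 1: f_y(1, y) = 1; no integer root y with |y| ≤ 4.
  x = 2: f_y(2, y) = 2 - 2*y; vanishes at y ∈ {1}. (2, 1): f_x = -20 ≠ 0.
  x = 3: f_y(3, y) = 5 - 4*y; no integer root y with |y| ≤ 4.
  x = 4: f_y(4, y) = 10 - 6*y; no integer root y with |y| ≤ 4.
Only singular point on the grid: (0, -1).
Classify: substitute x = 0 + u, y = -1 + v and expand: f = -2*u**3 + u**2*v - u*v**2 + v**2.
No constant or linear terms (consistent with a singular point). Quadratic part: v**2. Cubic part: -2*u**3 + u**2*v - u*v**2.
The quadratic part v**2 is a perfect square, so there is a single (double) tangent line v = 0, i.e. y = -1. Restricting the cubic part to that line (v = 0) leaves -2*u**3 ≠ 0, so f is not divisible by v and the branch is v² ≈ 2*u**3 to lowest order — this is a cusp.
Classification: cusp.


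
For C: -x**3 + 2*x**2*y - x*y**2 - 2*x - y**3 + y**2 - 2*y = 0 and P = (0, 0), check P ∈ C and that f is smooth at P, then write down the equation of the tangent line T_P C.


Tangent line at P: -2*x - 2*y = 0.

Step 1: f(0, 0) = 0, so P lies on C.
Step 2: partial derivatives
  f_x(x, y) = -3*x**2 + 4*x*y - y**2 - 2, f_y(x, y) = 2*x**2 - 2*x*y - 3*y**2 + 2*y - 2.
  f_x(P) = -2, f_y(P) = -2 (gradient nonzero, so P is smooth).
Step 3: tangent line at P: -2·(x − 0) + -2·(y − 0) = 0.
Expanding: -2*x - 2*y = 0.


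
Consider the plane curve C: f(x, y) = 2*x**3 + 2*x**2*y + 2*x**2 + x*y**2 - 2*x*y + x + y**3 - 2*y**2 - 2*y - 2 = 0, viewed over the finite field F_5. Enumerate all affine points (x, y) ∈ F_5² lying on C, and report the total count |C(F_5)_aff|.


Affine F_5-points: {(0, 1), (1, 3), (3, 1), (3, 2)}; count = 4.

For each of the 25 pairs (x, y) ∈ F_5², evaluate f(x, y) mod 5. Record the zeros.
  x = 0: [0↦3, 1↦0, 2↦4, 3↦1, 4↦2]  zeros at y ∈ {1}
  x = 1: [0↦3, 1↦1, 2↦3, 3↦0, 4↦3]  zeros at y ∈ {3}
  x = 2: [0↦4, 1↦2, 2↦1, 3↦2, 4↦1]  zeros at y ∈ ∅
  x = 3: [0↦3, 1↦0, 2↦0, 3↦4, 4↦3]  zeros at y ∈ {1, 2}
  x = 4: [0↦2, 1↦2, 2↦2, 3↦3, 4↦1]  zeros at y ∈ ∅
Collecting zeros: affine points = {(0, 1), (1, 3), (3, 1), (3, 2)}.
Total count |C(F_5)_aff| = 4.


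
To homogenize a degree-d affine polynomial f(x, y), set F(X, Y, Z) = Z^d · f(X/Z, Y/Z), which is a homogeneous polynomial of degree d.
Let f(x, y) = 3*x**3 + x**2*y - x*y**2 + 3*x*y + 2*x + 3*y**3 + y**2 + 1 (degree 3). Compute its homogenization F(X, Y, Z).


F(X, Y, Z) = 3*X**3 + X**2*Y - X*Y**2 + 3*X*Y*Z + 2*X*Z**2 + 3*Y**3 + Y**2*Z + Z**3

deg(f) = 3.
Substitute x = X/Z, y = Y/Z into f, then multiply by Z^3.
  monomial 3·x^3·y^0 ↦ 3·X^3·Y^0·Z^0.
  monomial 1·x^2·y^1 ↦ 1·X^2·Y^1·Z^0.
  monomial -1·x^1·y^2 ↦ -1·X^1·Y^2·Z^0.
  monomial 3·x^1·y^1 ↦ 3·X^1·Y^1·Z^1.
  monomial 2·x^1·y^0 ↦ 2·X^1·Y^0·Z^2.
  monomial 3·x^0·y^3 ↦ 3·X^0·Y^3·Z^0.
  monomial 1·x^0·y^2 ↦ 1·X^0·Y^2·Z^1.
  monomial 1·x^0·y^0 ↦ 1·X^0·Y^0·Z^3.
Collecting: F(X, Y, Z) = 3*X**3 + X**2*Y - X*Y**2 + 3*X*Y*Z + 2*X*Z**2 + 3*Y**3 + Y**2*Z + Z**3.


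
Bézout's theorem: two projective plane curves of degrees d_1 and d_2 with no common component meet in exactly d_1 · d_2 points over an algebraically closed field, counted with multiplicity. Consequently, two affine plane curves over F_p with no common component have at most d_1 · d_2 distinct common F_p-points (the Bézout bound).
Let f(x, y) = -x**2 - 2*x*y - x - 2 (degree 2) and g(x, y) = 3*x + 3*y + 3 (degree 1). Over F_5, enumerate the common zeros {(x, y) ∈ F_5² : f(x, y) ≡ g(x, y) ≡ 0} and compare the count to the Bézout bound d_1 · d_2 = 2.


Common zeros: {(1, 3), (3, 1)}; count = 2; Bézout bound = 2.

deg(f) = 2, deg(g) = 1, so Bézout bound = 2.
Scan x ∈ F_5. For each x, list the y ∈ F_5 with f(x, y) ≡ 0 and those with g(x, y) ≡ 0 (mod 5); the common zeros in that column are the intersection.
  x = 0: f ≡ 0 at y ∈ ∅; g ≡ 0 at y ∈ {4}; common: ∅.
  x = 1: f ≡ 0 at y ∈ {3}; g ≡ 0 at y ∈ {3}; common: {3}.
  x = 2: f ≡ 0 at y ∈ {3}; g ≡ 0 at y ∈ {2}; common: ∅.
  x = 3: f ≡ 0 at y ∈ {1}; g ≡ 0 at y ∈ {1}; common: {1}.
  x = 4: f ≡ 0 at y ∈ {1}; g ≡ 0 at y ∈ {0}; common: ∅.
Collecting: common zeros = {(1, 3), (3, 1)}, so the count is 2.
Comparison with the Bézout bound: 2 ≤ 2 = deg(f)·deg(g), as expected for curves with no common component (the bound is attained).


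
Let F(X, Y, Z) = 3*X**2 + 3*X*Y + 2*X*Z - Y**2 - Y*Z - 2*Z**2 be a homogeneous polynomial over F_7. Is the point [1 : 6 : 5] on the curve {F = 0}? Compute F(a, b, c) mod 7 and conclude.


F(1,6,5) ≡ 6 (mod 7); P is NOT on the curve.

Evaluate F(1, 6, 5) term-by-term (mod 7).
  3*X**2 ↦ 3·1·1·1 = 3
  3*X*Y ↦ 3·1·6·1 = 18
  2*X*Z ↦ 2·1·1·5 = 10
  -Y**2 ↦ -1·1·36·1 = -36
  -Y*Z ↦ -1·1·6·5 = -30
  -2*Z**2 ↦ -2·1·1·25 = -50
Sum: F(1, 6, 5) = (3) + (18) + (10) + (-36) + (-30) + (-50) = -85.
Reducing mod 7: -85 ≡ 6 (mod 7).
Since F(a, b, c) ≡ 6 ≠ 0 (mod 7), P does NOT lie on the curve.


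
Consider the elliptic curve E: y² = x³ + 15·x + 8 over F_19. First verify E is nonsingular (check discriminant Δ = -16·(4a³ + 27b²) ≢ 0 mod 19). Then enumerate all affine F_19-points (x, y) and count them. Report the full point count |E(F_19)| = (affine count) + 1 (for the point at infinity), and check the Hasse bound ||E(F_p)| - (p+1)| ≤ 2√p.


Affine points = {(1, 9), (1, 10), (3, 2), (3, 17), (7, 0), (9, 6), (9, 13), (12, 4), (12, 15), (13, 5), (13, 14), (14, 6), (14, 13), (15, 6), (15, 13), (18, 7), (18, 12)}; affine count = 17; |E(F_19)| = 18.

Discriminant check: Δ ∝ 4a³ + 27b² = 4·15³ + 27·8² = 4·3375 + 27·64 ≡ 9 (mod 19). Nonzero ⇒ E is nonsingular.
For each x ∈ F_19, compute rhs = x³ + 15·x + 8 mod 19, then count y ∈ F_19 with y² ≡ rhs.
  x = 0: rhs = 8, matching y values: none (0 points).
  x = 1: rhs = 5, matching y values: 9, 10 (2 points).
  x = 2: rhs = 8, matching y values: none (0 points).
  x = 3: rhs = 4, matching y values: 2, 17 (2 points).
  x = 4: rhs = 18, matching y values: none (0 points).
  x = 5: rhs = 18, matching y values: none (0 points).
  x = 6: rhs = 10, matching y values: none (0 points).
  x = 7: rhs = 0, matching y values: 0 (1 points).
  x = 8: rhs = 13, matching y values: none (0 points).
  x = 9: rhs = 17, matching y values: 6, 13 (2 points).
  x = 10: rhs = 18, matching y values: none (0 points).
  x = 11: rhs = 3, matching y values: none (0 points).
  x = 12: rhs = 16, matching y values: 4, 15 (2 points).
  x = 13: rhs = 6, matching y values: 5, 14 (2 points).
  x = 14: rhs = 17, matching y values: 6, 13 (2 points).
  x = 15: rhs = 17, matching y values: 6, 13 (2 points).
  x = 16: rhs = 12, matching y values: none (0 points).
  x = 17: rhs = 8, matching y values: none (0 points).
  x = 18: rhs = 11, matching y values: 7, 12 (2 points).
Total affine count: 17.
Full point count |E(F_19)| = 17 + 1 = 18.
Hasse bound: |18 − (19+1)| = |-2| = 2 ≤ 2√19 ≈ 8.7178 ✓.


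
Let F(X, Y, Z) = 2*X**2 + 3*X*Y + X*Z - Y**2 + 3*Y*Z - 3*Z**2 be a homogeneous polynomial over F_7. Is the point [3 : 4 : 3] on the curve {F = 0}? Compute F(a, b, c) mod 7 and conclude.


F(3,4,3) ≡ 0 (mod 7); P is on the curve.

Evaluate F(3, 4, 3) term-by-term (mod 7).
  2*X**2 ↦ 2·9·1·1 = 18
  3*X*Y ↦ 3·3·4·1 = 36
  X*Z ↦ 1·3·1·3 = 9
  -Y**2 ↦ -1·1·16·1 = -16
  3*Y*Z ↦ 3·1·4·3 = 36
  -3*Z**2 ↦ -3·1·1·9 = -27
Sum: F(3, 4, 3) = (18) + (36) + (9) + (-16) + (36) + (-27) = 56.
Reducing mod 7: 56 ≡ 0 (mod 7).
Since F(a, b, c) ≡ 0 (mod 7), P lies on the curve.


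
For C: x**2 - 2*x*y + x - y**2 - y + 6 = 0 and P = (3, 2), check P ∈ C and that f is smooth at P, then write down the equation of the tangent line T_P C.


Tangent line at P: 3*x - 11*y + 13 = 0.

Step 1: f(3, 2) = 0, so P lies on C.
Step 2: partial derivatives
  f_x(x, y) = 2*x - 2*y + 1, f_y(x, y) = -2*x - 2*y - 1.
  f_x(P) = 3, f_y(P) = -11 (gradient nonzero, so P is smooth).
Step 3: tangent line at P: 3·(x − 3) + -11·(y − 2) = 0.
Expanding: 3*x - 11*y + 13 = 0.


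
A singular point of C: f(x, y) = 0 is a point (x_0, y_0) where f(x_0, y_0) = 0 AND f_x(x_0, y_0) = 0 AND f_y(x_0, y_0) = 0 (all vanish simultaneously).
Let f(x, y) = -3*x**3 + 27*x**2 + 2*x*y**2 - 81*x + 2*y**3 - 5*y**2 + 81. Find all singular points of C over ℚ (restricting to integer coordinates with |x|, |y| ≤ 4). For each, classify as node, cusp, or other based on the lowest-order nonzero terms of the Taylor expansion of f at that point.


Singular points: {(3, 0)}; classification: cusp.

Compute partial derivatives:
  f_x = -9*x**2 + 54*x + 2*y**2 - 81.
  f_y = 4*x*y + 6*y**2 - 10*y.
Scan x_0 ∈ {−4, ..., 4}. For each x_0, f_y(x_0, y) is a polynomial in y; find its integer roots y ∈ {−4, ..., 4}, then test f_x and f at those candidates.
  x = -4: f_y(-4, y) = 6*y**2 - 26*y; vanishes at y ∈ {0}. (-4, 0): f_x = -441 ≠ 0.
  x = -3: f_y(-3, y) = 6*y**2 - 22*y; vanishes at y ∈ {0}. (-3, 0): f_x = -324 ≠ 0.
  x = -2: f_y(-2, y) = 6*y**2 - 18*y; vanishes at y ∈ {0, 3}. (-2, 0): f_x = -225 ≠ 0; (-2, 3): f_x = -207 ≠ 0.
  x = -1: f_y(-1, y) = 6*y**2 - 14*y; vanishes at y ∈ {0}. (-1, 0): f_x = -144 ≠ 0.
  x = 0: f_y(0, y) = 6*y**2 - 10*y; vanishes at y ∈ {0}. (0, 0): f_x = -81 ≠ 0.
  x = 1: f_y(1, y) = 6*y**2 - 6*y; vanishes at y ∈ {0, 1}. (1, 0): f_x = -36 ≠ 0; (1, 1): f_x = -34 ≠ 0.
  x = 2: f_y(2, y) = 6*y**2 - 2*y; vanishes at y ∈ {0}. (2, 0): f_x = -9 ≠ 0.
  x = 3: f_y(3, y) = 6*y**2 + 2*y; vanishes at y ∈ {0}. (3, 0): f_x = 0, f = 0 — SINGULAR.
  x = 4: f_y(4, y) = 6*y**2 + 6*y; vanishes at y ∈ {-1, 0}. (4, -1): f_x = -7 ≠ 0; (4, 0): f_x = -9 ≠ 0.
Only singular point on the grid: (3, 0).
Classify: substitute x = 3 + u, y = 0 + v and expand: f = -3*u**3 + 2*u*v**2 + 2*v**3 + v**2.
No constant or linear terms (consistent with a singular point). Quadratic part: v**2. Cubic part: -3*u**3 + 2*u*v**2 + 2*v**3.
The quadratic part v**2 is a perfect square, so there is a single (double) tangent line v = 0, i.e. y = 0. Restricting the cubic part to that line (v = 0) leaves -3*u**3 ≠ 0, so f is not divisible by v and the branch is v² ≈ 3*u**3 to lowest order — this is a cusp.
Classification: cusp.


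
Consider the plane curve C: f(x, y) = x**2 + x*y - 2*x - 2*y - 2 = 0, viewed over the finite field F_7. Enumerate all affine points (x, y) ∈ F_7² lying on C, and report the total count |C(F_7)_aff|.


Affine F_7-points: {(0, 6), (1, 4), (3, 6), (4, 4), (5, 5), (6, 5)}; count = 6.

For each of the 49 pairs (x, y) ∈ F_7², evaluate f(x, y) mod 7. Record the zeros.
  x = 0: [0↦5, 1↦3, 2↦1, 3↦6, 4↦4, 5↦2, 6↦0]  zeros at y ∈ {6}
  x = 1: [0↦4, 1↦3, 2↦2, 3↦1, 4↦0, 5↦6, 6↦5]  zeros at y ∈ {4}
  x = 2: [0↦5, 1↦5, 2↦5, 3↦5, 4↦5, 5↦5, 6↦5]  zeros at y ∈ ∅
  x = 3: [0↦1, 1↦2, 2↦3, 3↦4, 4↦5, 5↦6, 6↦0]  zeros at y ∈ {6}
  x = 4: [0↦6, 1↦1, 2↦3, 3↦5, 4↦0, 5↦2, 6↦4]  zeros at y ∈ {4}
  x = 5: [0↦6, 1↦2, 2↦5, 3↦1, 4↦4, 5↦0, 6↦3]  zeros at y ∈ {5}
  x = 6: [0↦1, 1↦5, 2↦2, 3↦6, 4↦3, 5↦0, 6↦4]  zeros at y ∈ {5}
Collecting zeros: affine points = {(0, 6), (1, 4), (3, 6), (4, 4), (5, 5), (6, 5)}.
Total count |C(F_7)_aff| = 6.
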